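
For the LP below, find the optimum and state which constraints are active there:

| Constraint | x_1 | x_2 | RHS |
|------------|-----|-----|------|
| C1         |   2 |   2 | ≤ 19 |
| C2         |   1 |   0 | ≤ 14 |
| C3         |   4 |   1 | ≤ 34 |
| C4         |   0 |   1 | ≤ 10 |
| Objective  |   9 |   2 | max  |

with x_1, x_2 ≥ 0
Optimal: x_1 = 8.5, x_2 = 0
Binding: C3, x_2 ≥ 0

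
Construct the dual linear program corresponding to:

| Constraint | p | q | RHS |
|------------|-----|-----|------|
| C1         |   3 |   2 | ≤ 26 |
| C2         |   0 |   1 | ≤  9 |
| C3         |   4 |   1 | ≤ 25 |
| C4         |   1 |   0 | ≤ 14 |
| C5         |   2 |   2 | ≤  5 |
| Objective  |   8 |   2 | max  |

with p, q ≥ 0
Minimize: z = 26y1 + 9y2 + 25y3 + 14y4 + 5y5

Subject to:
  C1: -3y1 - 4y3 - y4 - 2y5 ≤ -8
  C2: -2y1 - y2 - y3 - 2y5 ≤ -2
  y1, y2, y3, y4, y5 ≥ 0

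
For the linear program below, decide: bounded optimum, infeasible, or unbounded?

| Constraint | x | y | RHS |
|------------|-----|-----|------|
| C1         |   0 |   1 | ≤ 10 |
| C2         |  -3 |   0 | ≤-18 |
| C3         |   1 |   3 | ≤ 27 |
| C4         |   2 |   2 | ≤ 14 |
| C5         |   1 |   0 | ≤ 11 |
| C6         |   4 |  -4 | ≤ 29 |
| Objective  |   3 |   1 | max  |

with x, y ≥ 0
The point (7, 0) satisfies every constraint, so the LP is feasible; the constraints give x ≤ 11 and y ≤ 10, which with x, y ≥ 0 keep the feasible region inside a bounded box. A feasible, bounded LP attains a finite optimum at a vertex.

The LP has an optimal solution: (7, 0) with z = 21.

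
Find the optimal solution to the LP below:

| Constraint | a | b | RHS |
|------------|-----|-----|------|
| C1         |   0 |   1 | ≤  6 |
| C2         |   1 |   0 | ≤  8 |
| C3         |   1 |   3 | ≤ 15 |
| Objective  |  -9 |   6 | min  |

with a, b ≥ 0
Each vertex is the intersection of two constraint boundaries that also satisfies all remaining constraints:
  a = 0 and b = 0 → (0, 0)
  a = 8 and b = 0 → (8, 0)
  a = 8 and a + 3b = 15 → (8, 2.333)
  a + 3b = 15 and a = 0 → (0, 5)

Evaluating z = -9a + 6b at each vertex:
  (0, 0): z = 0
  (8, 0): z = -72
  (8, 2.333): z = -58
  (0, 5): z = 30

The minimum is at (8, 0) with z = -72.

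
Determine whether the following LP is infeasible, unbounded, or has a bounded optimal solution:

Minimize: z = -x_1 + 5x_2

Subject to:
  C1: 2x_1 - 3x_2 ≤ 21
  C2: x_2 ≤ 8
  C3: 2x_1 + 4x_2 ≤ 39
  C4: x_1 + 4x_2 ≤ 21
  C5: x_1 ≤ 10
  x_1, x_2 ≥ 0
The point (10, 0) satisfies every constraint, so the LP is feasible; the constraints give x_1 ≤ 10 and x_2 ≤ 8, which with x_1, x_2 ≥ 0 keep the feasible region inside a bounded box. A feasible, bounded LP attains a finite optimum at a vertex.

Bounded optimum: z* = -10 at (10, 0).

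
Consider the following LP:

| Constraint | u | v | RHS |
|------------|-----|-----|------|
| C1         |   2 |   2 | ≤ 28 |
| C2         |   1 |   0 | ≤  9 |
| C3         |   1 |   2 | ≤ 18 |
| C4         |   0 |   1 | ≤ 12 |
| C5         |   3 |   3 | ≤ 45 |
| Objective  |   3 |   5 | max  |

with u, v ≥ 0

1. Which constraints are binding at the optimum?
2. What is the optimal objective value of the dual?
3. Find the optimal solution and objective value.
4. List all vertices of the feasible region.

1. C2, C3
2. 49.5 (by strong duality, equal to the primal optimum)
3. u = 9, v = 4.5, z = 49.5
4. (0, 0), (9, 0), (9, 4.5), (0, 9)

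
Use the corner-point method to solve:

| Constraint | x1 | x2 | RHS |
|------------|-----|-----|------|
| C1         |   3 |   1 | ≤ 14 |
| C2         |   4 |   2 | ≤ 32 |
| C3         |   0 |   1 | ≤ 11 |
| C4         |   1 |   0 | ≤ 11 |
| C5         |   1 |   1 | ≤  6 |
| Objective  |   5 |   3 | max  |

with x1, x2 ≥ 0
Each vertex is the intersection of two constraint boundaries that also satisfies all remaining constraints:
  x1 = 0 and x2 = 0 → (0, 0)
  3x1 + x2 = 14 and x2 = 0 → (4.667, 0)
  3x1 + x2 = 14 and x1 + x2 = 6 → (4, 2)
  x1 + x2 = 6 and x1 = 0 → (0, 6)

Evaluating z = 5x1 + 3x2 at each vertex:
  (0, 0): z = 0
  (4.667, 0): z = 23.33
  (4, 2): z = 26
  (0, 6): z = 18

The maximum is at (4, 2) with z = 26.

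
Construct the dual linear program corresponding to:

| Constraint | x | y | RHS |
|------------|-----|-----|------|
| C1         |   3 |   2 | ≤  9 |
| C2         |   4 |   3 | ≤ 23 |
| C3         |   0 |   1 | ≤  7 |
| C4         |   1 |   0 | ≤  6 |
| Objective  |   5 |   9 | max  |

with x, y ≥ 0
Minimize: z = 9y1 + 23y2 + 7y3 + 6y4

Subject to:
  C1: -3y1 - 4y2 - y4 ≤ -5
  C2: -2y1 - 3y2 - y3 ≤ -9
  y1, y2, y3, y4 ≥ 0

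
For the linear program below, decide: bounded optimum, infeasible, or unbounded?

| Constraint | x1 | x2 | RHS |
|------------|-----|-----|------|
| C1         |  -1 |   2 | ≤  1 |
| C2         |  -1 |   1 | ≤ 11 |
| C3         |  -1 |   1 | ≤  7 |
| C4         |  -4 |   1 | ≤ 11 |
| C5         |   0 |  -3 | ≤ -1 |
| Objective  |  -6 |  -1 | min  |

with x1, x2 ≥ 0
Feasible point: (1, 1) satisfies every constraint, so the LP is feasible.
Direction d = (1, 0): for each constraint row a, a·d ≤ 0 —
  (-1)(1) + (2)(0) = -1 ≤ 0
  (-1)(1) + (1)(0) = -1 ≤ 0
  (-1)(1) + (1)(0) = -1 ≤ 0
  (-4)(1) + (1)(0) = -4 ≤ 0
  (0)(1) + (-3)(0) = 0 ≤ 0
and d ≥ 0, so (1, 1) + t·d stays feasible for every t ≥ 0. Along this ray z = -6x1 - x2 changes by -6 per unit t, so z → −∞.

Unbounded: there is a feasible ray along which z → −∞.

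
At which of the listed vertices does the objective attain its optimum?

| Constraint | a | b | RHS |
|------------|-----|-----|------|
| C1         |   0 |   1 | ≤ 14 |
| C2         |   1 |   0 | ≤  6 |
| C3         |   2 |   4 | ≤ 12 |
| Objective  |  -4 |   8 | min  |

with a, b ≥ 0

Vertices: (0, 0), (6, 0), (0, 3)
Evaluating z = -4a + 8b at each vertex:
  (0, 0): z = 0
  (6, 0): z = -24
  (0, 3): z = 24

The smallest value is z = -24, attained at (6, 0).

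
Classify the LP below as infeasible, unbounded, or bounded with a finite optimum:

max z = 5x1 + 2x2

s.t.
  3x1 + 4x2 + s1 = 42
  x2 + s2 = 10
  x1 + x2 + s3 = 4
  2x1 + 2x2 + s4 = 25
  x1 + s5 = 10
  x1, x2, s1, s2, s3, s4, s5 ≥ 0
The point (4, 0) satisfies every constraint, so the LP is feasible; the constraints give x1 ≤ 10 and x2 ≤ 10, which with x1, x2 ≥ 0 keep the feasible region inside a bounded box. A feasible, bounded LP attains a finite optimum at a vertex.

Evaluating z = 5x1 + 2x2 at each vertex:
  (0, 0): z = 0
  (4, 0): z = 20
  (0, 4): z = 8

Feasible with finite optimum z* = 20 at (4, 0).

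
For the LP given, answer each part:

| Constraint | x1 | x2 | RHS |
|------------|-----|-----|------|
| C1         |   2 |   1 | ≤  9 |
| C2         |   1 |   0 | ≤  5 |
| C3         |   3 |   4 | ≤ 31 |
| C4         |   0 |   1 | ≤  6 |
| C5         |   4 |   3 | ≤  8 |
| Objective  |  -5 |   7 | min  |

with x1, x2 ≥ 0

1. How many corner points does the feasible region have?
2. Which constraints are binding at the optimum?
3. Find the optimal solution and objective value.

1. 3
2. C5, x2 ≥ 0
3. x1 = 2, x2 = 0, z = -10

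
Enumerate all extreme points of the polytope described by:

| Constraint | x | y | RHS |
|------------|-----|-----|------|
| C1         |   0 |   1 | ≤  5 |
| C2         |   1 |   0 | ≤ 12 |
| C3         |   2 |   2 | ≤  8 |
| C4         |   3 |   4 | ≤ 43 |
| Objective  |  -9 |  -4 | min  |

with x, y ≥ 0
Each vertex is the intersection of two constraint boundaries that also satisfies all remaining constraints:
  x = 0 and y = 0 → (0, 0)
  2x + 2y = 8 and y = 0 → (4, 0)
  2x + 2y = 8 and x = 0 → (0, 4)

Vertices: (0, 0), (4, 0), (0, 4)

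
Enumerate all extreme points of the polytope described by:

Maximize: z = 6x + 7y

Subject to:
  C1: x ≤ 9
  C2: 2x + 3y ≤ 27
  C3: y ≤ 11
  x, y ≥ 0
Each vertex is the intersection of two constraint boundaries that also satisfies all remaining constraints:
  x = 0 and y = 0 → (0, 0)
  x = 9 and y = 0 → (9, 0)
  x = 9 and 2x + 3y = 27 → (9, 3)
  2x + 3y = 27 and x = 0 → (0, 9)

Vertices: (0, 0), (9, 0), (9, 3), (0, 9)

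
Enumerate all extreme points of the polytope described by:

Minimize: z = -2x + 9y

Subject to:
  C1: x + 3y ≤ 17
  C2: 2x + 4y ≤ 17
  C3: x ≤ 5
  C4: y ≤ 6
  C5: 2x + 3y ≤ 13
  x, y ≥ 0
Each vertex is the intersection of two constraint boundaries that also satisfies all remaining constraints:
  x = 0 and y = 0 → (0, 0)
  x = 5 and y = 0 → (5, 0)
  x = 5 and 2x + 3y = 13 → (5, 1)
  2x + 4y = 17 and 2x + 3y = 13 → (0.5, 4)
  2x + 4y = 17 and x = 0 → (0, 4.25)

Vertices: (0, 0), (5, 0), (5, 1), (0.5, 4), (0, 4.25)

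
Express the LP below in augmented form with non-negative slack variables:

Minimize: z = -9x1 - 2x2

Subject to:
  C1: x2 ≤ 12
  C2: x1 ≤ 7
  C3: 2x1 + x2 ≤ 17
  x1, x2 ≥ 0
min z = -9x1 - 2x2

s.t.
  x2 + s1 = 12
  x1 + s2 = 7
  2x1 + x2 + s3 = 17
  x1, x2, s1, s2, s3 ≥ 0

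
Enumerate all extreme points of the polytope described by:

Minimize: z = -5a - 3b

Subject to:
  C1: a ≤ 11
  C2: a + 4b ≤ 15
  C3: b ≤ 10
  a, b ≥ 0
Each vertex is the intersection of two constraint boundaries that also satisfies all remaining constraints:
  a = 0 and b = 0 → (0, 0)
  a = 11 and b = 0 → (11, 0)
  a = 11 and a + 4b = 15 → (11, 1)
  a + 4b = 15 and a = 0 → (0, 3.75)

Vertices: (0, 0), (11, 0), (11, 1), (0, 3.75)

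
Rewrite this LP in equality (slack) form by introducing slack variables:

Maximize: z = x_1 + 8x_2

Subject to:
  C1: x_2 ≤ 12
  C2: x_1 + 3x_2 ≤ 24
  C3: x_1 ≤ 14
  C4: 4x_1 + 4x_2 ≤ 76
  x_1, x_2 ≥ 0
max z = x_1 + 8x_2

s.t.
  x_2 + s1 = 12
  x_1 + 3x_2 + s2 = 24
  x_1 + s3 = 14
  4x_1 + 4x_2 + s4 = 76
  x_1, x_2, s1, s2, s3, s4 ≥ 0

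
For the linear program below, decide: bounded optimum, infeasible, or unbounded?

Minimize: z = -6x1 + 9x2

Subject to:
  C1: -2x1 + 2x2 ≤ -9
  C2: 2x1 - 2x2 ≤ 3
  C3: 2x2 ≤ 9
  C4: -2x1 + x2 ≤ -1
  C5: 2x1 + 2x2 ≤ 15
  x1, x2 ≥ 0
C2 requires 2x1 - 2x2 ≤ 3, while C1 (-2x1 + 2x2 ≤ -9) is equivalent to 2x1 - 2x2 ≥ 9. Together they would need 9 ≤ 2x1 - 2x2 ≤ 3, which is impossible since 9 > 3. No point satisfies all constraints.

The feasible region is empty; the LP is infeasible.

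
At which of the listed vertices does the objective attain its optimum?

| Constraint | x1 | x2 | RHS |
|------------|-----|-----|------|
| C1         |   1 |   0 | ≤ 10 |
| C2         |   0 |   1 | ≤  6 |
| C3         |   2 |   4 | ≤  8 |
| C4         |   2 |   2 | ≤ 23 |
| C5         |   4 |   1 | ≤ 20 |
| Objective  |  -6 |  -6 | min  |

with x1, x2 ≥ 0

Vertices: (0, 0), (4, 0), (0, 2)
Evaluating z = -6x1 - 6x2 at each vertex:
  (0, 0): z = 0
  (4, 0): z = -24
  (0, 2): z = -12

The smallest value is z = -24, attained at (4, 0).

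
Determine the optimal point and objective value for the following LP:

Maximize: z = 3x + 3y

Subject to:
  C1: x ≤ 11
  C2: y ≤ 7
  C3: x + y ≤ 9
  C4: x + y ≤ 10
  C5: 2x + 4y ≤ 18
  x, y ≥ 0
Each vertex is the intersection of two constraint boundaries that also satisfies all remaining constraints:
  x = 0 and y = 0 → (0, 0)
  x + y = 9 and 2x + 4y = 18 → (9, 0)
  2x + 4y = 18 and x = 0 → (0, 4.5)

Evaluating z = 3x + 3y at each vertex:
  (0, 0): z = 0
  (9, 0): z = 27
  (0, 4.5): z = 13.5

The maximum is at (9, 0) with z = 27.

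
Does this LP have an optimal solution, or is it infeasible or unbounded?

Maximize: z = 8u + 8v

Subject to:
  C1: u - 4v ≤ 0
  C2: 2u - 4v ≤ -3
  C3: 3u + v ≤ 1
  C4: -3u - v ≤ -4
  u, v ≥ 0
C3 requires 3u + v ≤ 1, while C4 (-3u - v ≤ -4) is equivalent to 3u + v ≥ 4. Together they would need 4 ≤ 3u + v ≤ 1, which is impossible since 4 > 1. No point satisfies all constraints.

Infeasible — the constraint set is empty.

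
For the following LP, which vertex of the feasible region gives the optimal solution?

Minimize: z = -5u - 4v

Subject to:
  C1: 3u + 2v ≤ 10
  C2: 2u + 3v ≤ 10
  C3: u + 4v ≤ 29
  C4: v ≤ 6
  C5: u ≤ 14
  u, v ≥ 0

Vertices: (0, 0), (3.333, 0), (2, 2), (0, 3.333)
(2, 2) with z = -18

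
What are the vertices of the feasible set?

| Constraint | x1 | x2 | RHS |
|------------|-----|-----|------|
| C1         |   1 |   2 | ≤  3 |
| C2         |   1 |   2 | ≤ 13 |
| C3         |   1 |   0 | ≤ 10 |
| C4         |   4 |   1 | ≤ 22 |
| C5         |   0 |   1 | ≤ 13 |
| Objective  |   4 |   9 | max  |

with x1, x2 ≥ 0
Each vertex is the intersection of two constraint boundaries that also satisfies all remaining constraints:
  x1 = 0 and x2 = 0 → (0, 0)
  x1 + 2x2 = 3 and x2 = 0 → (3, 0)
  x1 + 2x2 = 3 and x1 = 0 → (0, 1.5)

Vertices: (0, 0), (3, 0), (0, 1.5)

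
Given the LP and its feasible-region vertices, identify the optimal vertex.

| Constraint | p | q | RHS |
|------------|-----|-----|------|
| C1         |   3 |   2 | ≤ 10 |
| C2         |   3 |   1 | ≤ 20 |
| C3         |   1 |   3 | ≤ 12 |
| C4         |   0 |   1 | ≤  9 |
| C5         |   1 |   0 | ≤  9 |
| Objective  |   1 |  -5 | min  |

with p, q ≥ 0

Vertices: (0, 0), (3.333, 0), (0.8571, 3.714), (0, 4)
(0, 4) with z = -20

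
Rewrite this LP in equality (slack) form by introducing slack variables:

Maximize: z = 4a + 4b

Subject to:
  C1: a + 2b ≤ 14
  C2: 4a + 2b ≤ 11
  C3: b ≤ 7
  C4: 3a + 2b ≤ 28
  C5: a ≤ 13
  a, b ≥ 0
max z = 4a + 4b

s.t.
  a + 2b + s1 = 14
  4a + 2b + s2 = 11
  b + s3 = 7
  3a + 2b + s4 = 28
  a + s5 = 13
  a, b, s1, s2, s3, s4, s5 ≥ 0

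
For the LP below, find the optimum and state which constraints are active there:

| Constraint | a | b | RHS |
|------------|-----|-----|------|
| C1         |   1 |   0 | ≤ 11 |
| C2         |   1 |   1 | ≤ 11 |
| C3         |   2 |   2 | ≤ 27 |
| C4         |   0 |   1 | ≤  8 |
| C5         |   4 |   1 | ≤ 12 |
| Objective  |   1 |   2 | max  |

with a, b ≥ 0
Optimal: a = 1, b = 8
Slack at optimum:
  C1: slack = 10
  C2: slack = 2
  C3: slack = 9
  C4: slack = 0 (binding)
  C5: slack = 0 (binding)
  a ≥ 0: a = 1
  b ≥ 0: b = 8
Binding constraints: C4, C5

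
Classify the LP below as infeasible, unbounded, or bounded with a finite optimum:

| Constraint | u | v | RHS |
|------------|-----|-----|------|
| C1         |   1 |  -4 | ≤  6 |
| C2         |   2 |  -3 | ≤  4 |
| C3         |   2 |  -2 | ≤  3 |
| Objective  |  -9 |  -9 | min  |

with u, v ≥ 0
Feasible point: (0, 0) satisfies every constraint, so the LP is feasible.
Direction d = (0, 1): for each constraint row a, a·d ≤ 0 —
  (1)(0) + (-4)(1) = -4 ≤ 0
  (2)(0) + (-3)(1) = -3 ≤ 0
  (2)(0) + (-2)(1) = -2 ≤ 0
and d ≥ 0, so (0, 0) + t·d stays feasible for every t ≥ 0. Along this ray z = -9u - 9v changes by -9 per unit t, so z → −∞.

Unbounded — the objective can decrease without bound over the feasible region.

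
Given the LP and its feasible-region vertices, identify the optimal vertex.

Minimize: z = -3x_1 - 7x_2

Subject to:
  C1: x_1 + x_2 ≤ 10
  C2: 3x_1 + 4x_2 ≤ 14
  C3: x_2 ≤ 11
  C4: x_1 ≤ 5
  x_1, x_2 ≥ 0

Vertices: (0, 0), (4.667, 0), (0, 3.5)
Evaluating z = -3x_1 - 7x_2 at each vertex:
  (0, 0): z = 0
  (4.667, 0): z = -14
  (0, 3.5): z = -24.5

The smallest value is z = -24.5, attained at (0, 3.5).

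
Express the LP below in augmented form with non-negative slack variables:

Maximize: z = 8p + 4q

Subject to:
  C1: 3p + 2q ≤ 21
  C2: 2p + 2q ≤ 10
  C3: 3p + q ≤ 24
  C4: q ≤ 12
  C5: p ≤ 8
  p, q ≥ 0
max z = 8p + 4q

s.t.
  3p + 2q + s1 = 21
  2p + 2q + s2 = 10
  3p + q + s3 = 24
  q + s4 = 12
  p + s5 = 8
  p, q, s1, s2, s3, s4, s5 ≥ 0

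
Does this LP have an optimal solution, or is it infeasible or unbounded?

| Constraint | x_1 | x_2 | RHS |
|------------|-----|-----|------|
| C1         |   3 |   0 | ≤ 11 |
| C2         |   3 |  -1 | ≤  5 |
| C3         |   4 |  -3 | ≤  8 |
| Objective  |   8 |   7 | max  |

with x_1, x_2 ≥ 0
Feasible point: (0, 0) satisfies every constraint, so the LP is feasible.
Direction d = (0, 1): for each constraint row a, a·d ≤ 0 —
  (3)(0) + (0)(1) = 0 ≤ 0
  (3)(0) + (-1)(1) = -1 ≤ 0
  (4)(0) + (-3)(1) = -3 ≤ 0
and d ≥ 0, so (0, 0) + t·d stays feasible for every t ≥ 0. Along this ray z = 8x_1 + 7x_2 changes by 7 per unit t, so z → +∞.

The LP is unbounded; z can be made arbitrarily large.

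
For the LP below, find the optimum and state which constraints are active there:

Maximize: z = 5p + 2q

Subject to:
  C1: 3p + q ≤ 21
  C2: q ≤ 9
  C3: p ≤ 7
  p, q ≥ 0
Optimal: p = 4, q = 9
Slack at optimum:
  C1: slack = 0 (binding)
  C2: slack = 0 (binding)
  C3: slack = 3
  p ≥ 0: p = 4
  q ≥ 0: q = 9
Binding constraints: C1, C2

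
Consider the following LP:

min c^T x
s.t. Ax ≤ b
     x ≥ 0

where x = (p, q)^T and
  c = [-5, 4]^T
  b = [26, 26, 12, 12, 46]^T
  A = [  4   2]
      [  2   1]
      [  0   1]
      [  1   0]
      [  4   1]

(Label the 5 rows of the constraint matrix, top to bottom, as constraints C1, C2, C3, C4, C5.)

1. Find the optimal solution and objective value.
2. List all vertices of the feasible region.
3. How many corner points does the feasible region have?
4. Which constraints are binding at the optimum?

1. p = 6.5, q = 0, z = -32.5
2. (0, 0), (6.5, 0), (0.5, 12), (0, 12)
3. 4
4. C1, q ≥ 0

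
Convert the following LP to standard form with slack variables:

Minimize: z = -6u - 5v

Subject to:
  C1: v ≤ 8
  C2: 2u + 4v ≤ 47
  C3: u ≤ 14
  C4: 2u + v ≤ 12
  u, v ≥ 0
min z = -6u - 5v

s.t.
  v + s1 = 8
  2u + 4v + s2 = 47
  u + s3 = 14
  2u + v + s4 = 12
  u, v, s1, s2, s3, s4 ≥ 0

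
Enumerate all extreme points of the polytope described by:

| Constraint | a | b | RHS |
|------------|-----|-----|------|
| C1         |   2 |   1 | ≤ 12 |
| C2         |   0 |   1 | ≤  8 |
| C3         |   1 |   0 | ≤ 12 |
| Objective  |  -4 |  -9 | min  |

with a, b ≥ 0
Each vertex is the intersection of two constraint boundaries that also satisfies all remaining constraints:
  a = 0 and b = 0 → (0, 0)
  2a + b = 12 and b = 0 → (6, 0)
  2a + b = 12 and b = 8 → (2, 8)
  b = 8 and a = 0 → (0, 8)

Vertices: (0, 0), (6, 0), (2, 8), (0, 8)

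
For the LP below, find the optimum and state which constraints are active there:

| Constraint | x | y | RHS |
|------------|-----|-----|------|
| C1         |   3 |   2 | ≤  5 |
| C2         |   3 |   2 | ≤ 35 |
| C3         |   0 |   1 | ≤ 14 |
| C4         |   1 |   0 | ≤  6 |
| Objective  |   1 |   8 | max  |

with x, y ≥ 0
Optimal: x = 0, y = 2.5
Slack at optimum:
  C1: slack = 0 (binding)
  C2: slack = 30
  C3: slack = 11.5
  C4: slack = 6
  x ≥ 0: x = 0 (binding)
  y ≥ 0: y = 2.5
Binding constraints: C1, x ≥ 0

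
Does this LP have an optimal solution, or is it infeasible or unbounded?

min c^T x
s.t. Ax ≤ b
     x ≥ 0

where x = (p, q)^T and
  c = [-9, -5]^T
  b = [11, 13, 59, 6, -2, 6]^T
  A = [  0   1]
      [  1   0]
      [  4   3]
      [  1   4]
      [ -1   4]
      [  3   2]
The point (2, 0) satisfies every constraint, so the LP is feasible; the constraints give p ≤ 13 and q ≤ 11, which with p, q ≥ 0 keep the feasible region inside a bounded box. A feasible, bounded LP attains a finite optimum at a vertex.

Evaluating z = -9p - 5q at each vertex:
  (2, 0): z = -18

Feasible with finite optimum z* = -18 at (2, 0).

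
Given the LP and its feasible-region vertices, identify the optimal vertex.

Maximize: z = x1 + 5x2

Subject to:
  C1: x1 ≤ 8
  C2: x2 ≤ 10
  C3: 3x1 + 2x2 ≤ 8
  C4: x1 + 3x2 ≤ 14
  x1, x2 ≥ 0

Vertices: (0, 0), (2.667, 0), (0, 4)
Evaluating z = x1 + 5x2 at each vertex:
  (0, 0): z = 0
  (2.667, 0): z = 2.667
  (0, 4): z = 20

The largest value is z = 20, attained at (0, 4).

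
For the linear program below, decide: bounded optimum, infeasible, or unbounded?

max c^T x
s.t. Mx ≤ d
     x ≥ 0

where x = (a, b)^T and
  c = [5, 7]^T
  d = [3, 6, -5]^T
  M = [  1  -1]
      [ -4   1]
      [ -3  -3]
Feasible point: (0, 2) satisfies every constraint, so the LP is feasible.
Direction d = (1, 1): for each constraint row a, a·d ≤ 0 —
  (1)(1) + (-1)(1) = 0 ≤ 0
  (-4)(1) + (1)(1) = -3 ≤ 0
  (-3)(1) + (-3)(1) = -6 ≤ 0
and d ≥ 0, so (0, 2) + t·d stays feasible for every t ≥ 0. Along this ray z = 5a + 7b changes by 12 per unit t, so z → +∞.

The LP is unbounded; z can be made arbitrarily large.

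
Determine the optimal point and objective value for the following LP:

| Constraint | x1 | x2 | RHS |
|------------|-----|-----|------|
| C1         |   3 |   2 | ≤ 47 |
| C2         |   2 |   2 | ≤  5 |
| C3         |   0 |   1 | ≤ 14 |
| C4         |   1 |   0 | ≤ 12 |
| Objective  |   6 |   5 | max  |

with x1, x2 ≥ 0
x1 = 2.5, x2 = 0, z = 15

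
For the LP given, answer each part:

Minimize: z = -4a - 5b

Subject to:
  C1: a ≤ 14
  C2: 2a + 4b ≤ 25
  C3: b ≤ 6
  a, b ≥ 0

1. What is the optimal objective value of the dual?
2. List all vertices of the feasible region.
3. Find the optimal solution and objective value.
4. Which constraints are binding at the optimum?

1. -50 (by strong duality, equal to the primal optimum)
2. (0, 0), (12.5, 0), (0.5, 6), (0, 6)
3. a = 12.5, b = 0, z = -50
4. C2, b ≥ 0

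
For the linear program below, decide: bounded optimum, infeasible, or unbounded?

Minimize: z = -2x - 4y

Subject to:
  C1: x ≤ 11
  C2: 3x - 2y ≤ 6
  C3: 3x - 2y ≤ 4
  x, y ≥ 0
Feasible point: (0, 0) satisfies every constraint, so the LP is feasible.
Direction d = (0, 1): for each constraint row a, a·d ≤ 0 —
  (1)(0) + (0)(1) = 0 ≤ 0
  (3)(0) + (-2)(1) = -2 ≤ 0
  (3)(0) + (-2)(1) = -2 ≤ 0
and d ≥ 0, so (0, 0) + t·d stays feasible for every t ≥ 0. Along this ray z = -2x - 4y changes by -4 per unit t, so z → −∞.

Unbounded — the objective can decrease without bound over the feasible region.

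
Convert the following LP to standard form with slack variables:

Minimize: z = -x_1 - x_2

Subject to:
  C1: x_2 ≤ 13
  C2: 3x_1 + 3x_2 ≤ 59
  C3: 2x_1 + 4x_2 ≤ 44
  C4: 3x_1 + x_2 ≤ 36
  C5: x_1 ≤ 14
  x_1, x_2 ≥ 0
min z = -x_1 - x_2

s.t.
  x_2 + s1 = 13
  3x_1 + 3x_2 + s2 = 59
  2x_1 + 4x_2 + s3 = 44
  3x_1 + x_2 + s4 = 36
  x_1 + s5 = 14
  x_1, x_2, s1, s2, s3, s4, s5 ≥ 0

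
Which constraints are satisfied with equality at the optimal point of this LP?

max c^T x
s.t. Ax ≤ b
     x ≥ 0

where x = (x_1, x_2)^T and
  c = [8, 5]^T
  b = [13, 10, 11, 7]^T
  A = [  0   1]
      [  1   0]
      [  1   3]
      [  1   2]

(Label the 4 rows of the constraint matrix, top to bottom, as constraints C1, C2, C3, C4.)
Optimal: x_1 = 7, x_2 = 0
Slack at optimum:
  C1: slack = 13
  C2: slack = 3
  C3: slack = 4
  C4: slack = 0 (binding)
  x_1 ≥ 0: x_1 = 7
  x_2 ≥ 0: x_2 = 0 (binding)
Binding constraints: C4, x_2 ≥ 0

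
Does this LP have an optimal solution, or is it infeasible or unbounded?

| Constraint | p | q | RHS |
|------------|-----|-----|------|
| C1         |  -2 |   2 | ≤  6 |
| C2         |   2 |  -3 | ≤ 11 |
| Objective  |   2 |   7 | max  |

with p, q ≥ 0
Feasible point: (0, 0) satisfies every constraint, so the LP is feasible.
Direction d = (1, 1): for each constraint row a, a·d ≤ 0 —
  (-2)(1) + (2)(1) = 0 ≤ 0
  (2)(1) + (-3)(1) = -1 ≤ 0
and d ≥ 0, so (0, 0) + t·d stays feasible for every t ≥ 0. Along this ray z = 2p + 7q changes by 9 per unit t, so z → +∞.

Unbounded: there is a feasible ray along which z → +∞.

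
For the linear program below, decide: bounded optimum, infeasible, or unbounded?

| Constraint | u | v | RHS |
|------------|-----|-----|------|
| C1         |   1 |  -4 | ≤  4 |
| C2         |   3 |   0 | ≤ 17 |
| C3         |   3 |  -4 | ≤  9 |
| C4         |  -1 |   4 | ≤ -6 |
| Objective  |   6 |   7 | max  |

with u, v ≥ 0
C1 requires u - 4v ≤ 4, while C4 (-u + 4v ≤ -6) is equivalent to u - 4v ≥ 6. Together they would need 6 ≤ u - 4v ≤ 4, which is impossible since 6 > 4. No point satisfies all constraints.

The feasible region is empty; the LP is infeasible.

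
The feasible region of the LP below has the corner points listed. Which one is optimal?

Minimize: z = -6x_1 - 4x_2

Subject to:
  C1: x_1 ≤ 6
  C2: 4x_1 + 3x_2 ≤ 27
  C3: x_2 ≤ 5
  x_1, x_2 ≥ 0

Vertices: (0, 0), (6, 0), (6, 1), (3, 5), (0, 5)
Evaluating z = -6x_1 - 4x_2 at each vertex:
  (0, 0): z = 0
  (6, 0): z = -36
  (6, 1): z = -40
  (3, 5): z = -38
  (0, 5): z = -20

The smallest value is z = -40, attained at (6, 1).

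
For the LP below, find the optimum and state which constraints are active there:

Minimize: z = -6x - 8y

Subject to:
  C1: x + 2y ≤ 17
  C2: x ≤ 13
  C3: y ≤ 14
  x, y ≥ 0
Optimal: x = 13, y = 2
Slack at optimum:
  C1: slack = 0 (binding)
  C2: slack = 0 (binding)
  C3: slack = 12
  x ≥ 0: x = 13
  y ≥ 0: y = 2
Binding constraints: C1, C2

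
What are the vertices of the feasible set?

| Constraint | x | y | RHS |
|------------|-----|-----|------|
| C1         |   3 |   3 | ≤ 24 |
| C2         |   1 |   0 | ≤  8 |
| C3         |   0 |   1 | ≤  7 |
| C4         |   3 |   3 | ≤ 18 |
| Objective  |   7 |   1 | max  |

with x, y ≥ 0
Each vertex is the intersection of two constraint boundaries that also satisfies all remaining constraints:
  x = 0 and y = 0 → (0, 0)
  3x + 3y = 18 and y = 0 → (6, 0)
  3x + 3y = 18 and x = 0 → (0, 6)

Vertices: (0, 0), (6, 0), (0, 6)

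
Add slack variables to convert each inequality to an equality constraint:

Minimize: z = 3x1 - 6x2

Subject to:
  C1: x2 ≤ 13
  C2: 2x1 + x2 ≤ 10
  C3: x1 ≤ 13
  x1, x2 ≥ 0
min z = 3x1 - 6x2

s.t.
  x2 + s1 = 13
  2x1 + x2 + s2 = 10
  x1 + s3 = 13
  x1, x2, s1, s2, s3 ≥ 0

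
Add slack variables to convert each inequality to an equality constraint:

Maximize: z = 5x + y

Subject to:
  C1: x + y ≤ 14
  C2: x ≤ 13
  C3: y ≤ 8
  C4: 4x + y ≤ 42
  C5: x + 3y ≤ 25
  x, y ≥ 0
max z = 5x + y

s.t.
  x + y + s1 = 14
  x + s2 = 13
  y + s3 = 8
  4x + y + s4 = 42
  x + 3y + s5 = 25
  x, y, s1, s2, s3, s4, s5 ≥ 0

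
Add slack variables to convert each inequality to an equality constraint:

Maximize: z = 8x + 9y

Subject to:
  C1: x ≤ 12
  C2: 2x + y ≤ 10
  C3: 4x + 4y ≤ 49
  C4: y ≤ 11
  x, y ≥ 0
max z = 8x + 9y

s.t.
  x + s1 = 12
  2x + y + s2 = 10
  4x + 4y + s3 = 49
  y + s4 = 11
  x, y, s1, s2, s3, s4 ≥ 0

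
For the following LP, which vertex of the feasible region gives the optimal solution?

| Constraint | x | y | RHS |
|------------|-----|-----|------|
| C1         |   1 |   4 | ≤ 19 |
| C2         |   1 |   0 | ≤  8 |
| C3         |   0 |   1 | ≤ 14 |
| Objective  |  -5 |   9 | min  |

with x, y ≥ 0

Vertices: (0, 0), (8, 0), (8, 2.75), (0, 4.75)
Evaluating z = -5x + 9y at each vertex:
  (0, 0): z = 0
  (8, 0): z = -40
  (8, 2.75): z = -15.25
  (0, 4.75): z = 42.75

The smallest value is z = -40, attained at (8, 0).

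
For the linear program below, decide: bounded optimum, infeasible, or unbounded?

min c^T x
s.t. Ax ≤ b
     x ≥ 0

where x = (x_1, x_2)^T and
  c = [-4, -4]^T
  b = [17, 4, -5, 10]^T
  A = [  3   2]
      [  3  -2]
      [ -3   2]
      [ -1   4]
One constraint requires 3x_1 - 2x_2 ≤ 4, while the constraint -3x_1 + 2x_2 ≤ -5 is equivalent to 3x_1 - 2x_2 ≥ 5. Together they would need 5 ≤ 3x_1 - 2x_2 ≤ 4, which is impossible since 5 > 4. No point satisfies all constraints.

The feasible region is empty; the LP is infeasible.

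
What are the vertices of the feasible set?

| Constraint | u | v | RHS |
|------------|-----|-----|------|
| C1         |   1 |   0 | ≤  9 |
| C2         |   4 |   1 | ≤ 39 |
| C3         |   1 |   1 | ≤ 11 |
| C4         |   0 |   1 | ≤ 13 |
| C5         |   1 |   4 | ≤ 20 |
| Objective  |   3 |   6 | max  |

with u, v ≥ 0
Each vertex is the intersection of two constraint boundaries that also satisfies all remaining constraints:
  u = 0 and v = 0 → (0, 0)
  u = 9 and v = 0 → (9, 0)
  u = 9 and u + v = 11 → (9, 2)
  u + v = 11 and u + 4v = 20 → (8, 3)
  u + 4v = 20 and u = 0 → (0, 5)

Vertices: (0, 0), (9, 0), (9, 2), (8, 3), (0, 5)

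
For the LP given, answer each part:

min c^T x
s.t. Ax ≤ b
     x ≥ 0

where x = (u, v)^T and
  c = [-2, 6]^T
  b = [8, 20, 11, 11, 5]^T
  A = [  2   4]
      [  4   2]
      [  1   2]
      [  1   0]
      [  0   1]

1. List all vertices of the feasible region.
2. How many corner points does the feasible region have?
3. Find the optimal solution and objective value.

1. (0, 0), (4, 0), (0, 2)
2. 3
3. u = 4, v = 0, z = -8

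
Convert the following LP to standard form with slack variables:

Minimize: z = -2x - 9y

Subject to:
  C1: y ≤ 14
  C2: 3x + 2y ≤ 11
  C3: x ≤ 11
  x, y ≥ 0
min z = -2x - 9y

s.t.
  y + s1 = 14
  3x + 2y + s2 = 11
  x + s3 = 11
  x, y, s1, s2, s3 ≥ 0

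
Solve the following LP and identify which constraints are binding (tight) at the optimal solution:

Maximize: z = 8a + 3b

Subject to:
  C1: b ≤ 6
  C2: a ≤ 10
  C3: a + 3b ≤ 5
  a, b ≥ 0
Optimal: a = 5, b = 0
Binding: C3, b ≥ 0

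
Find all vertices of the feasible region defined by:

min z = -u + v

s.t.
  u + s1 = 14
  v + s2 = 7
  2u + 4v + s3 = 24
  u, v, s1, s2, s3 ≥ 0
Each vertex is the intersection of two constraint boundaries that also satisfies all remaining constraints:
  u = 0 and v = 0 → (0, 0)
  2u + 4v = 24 and v = 0 → (12, 0)
  2u + 4v = 24 and u = 0 → (0, 6)

Vertices: (0, 0), (12, 0), (0, 6)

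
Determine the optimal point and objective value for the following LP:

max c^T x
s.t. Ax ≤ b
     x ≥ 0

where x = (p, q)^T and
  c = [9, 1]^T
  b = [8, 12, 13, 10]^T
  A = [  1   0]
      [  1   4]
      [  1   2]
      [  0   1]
p = 8, q = 1, z = 73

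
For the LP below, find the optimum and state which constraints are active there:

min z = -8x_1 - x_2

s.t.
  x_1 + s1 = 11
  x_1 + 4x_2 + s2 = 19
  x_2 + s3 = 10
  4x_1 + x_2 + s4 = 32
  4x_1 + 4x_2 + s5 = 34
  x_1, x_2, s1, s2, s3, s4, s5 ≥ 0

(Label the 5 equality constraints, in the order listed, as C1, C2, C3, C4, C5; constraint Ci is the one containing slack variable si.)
Optimal: x_1 = 8, x_2 = 0
Slack at optimum:
  C1: slack = 3
  C2: slack = 11
  C3: slack = 10
  C4: slack = 0 (binding)
  C5: slack = 2
  x_1 ≥ 0: x_1 = 8
  x_2 ≥ 0: x_2 = 0 (binding)
Binding constraints: C4, x_2 ≥ 0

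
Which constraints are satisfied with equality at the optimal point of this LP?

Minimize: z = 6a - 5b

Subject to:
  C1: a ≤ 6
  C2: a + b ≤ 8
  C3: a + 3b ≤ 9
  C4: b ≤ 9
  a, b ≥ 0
Optimal: a = 0, b = 3
Binding: C3, a ≥ 0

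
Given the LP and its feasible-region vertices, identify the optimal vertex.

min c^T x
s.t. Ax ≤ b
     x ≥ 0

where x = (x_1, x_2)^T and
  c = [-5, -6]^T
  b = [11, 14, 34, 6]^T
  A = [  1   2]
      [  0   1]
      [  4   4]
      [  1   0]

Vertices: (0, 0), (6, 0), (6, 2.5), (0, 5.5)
Evaluating z = -5x_1 - 6x_2 at each vertex:
  (0, 0): z = 0
  (6, 0): z = -30
  (6, 2.5): z = -45
  (0, 5.5): z = -33

The smallest value is z = -45, attained at (6, 2.5).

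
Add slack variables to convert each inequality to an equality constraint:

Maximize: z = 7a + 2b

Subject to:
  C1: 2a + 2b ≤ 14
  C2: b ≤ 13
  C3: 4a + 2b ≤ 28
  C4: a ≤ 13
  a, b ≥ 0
max z = 7a + 2b

s.t.
  2a + 2b + s1 = 14
  b + s2 = 13
  4a + 2b + s3 = 28
  a + s4 = 13
  a, b, s1, s2, s3, s4 ≥ 0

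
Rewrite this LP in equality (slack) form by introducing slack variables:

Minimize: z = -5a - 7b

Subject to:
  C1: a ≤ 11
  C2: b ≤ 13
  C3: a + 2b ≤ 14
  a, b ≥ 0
min z = -5a - 7b

s.t.
  a + s1 = 11
  b + s2 = 13
  a + 2b + s3 = 14
  a, b, s1, s2, s3 ≥ 0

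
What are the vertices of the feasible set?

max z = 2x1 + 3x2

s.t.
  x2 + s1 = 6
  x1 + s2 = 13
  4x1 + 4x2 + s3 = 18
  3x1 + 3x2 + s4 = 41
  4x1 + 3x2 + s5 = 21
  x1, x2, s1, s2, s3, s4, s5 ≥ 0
Each vertex is the intersection of two constraint boundaries that also satisfies all remaining constraints:
  x1 = 0 and x2 = 0 → (0, 0)
  4x1 + 4x2 = 18 and x2 = 0 → (4.5, 0)
  4x1 + 4x2 = 18 and x1 = 0 → (0, 4.5)

Vertices: (0, 0), (4.5, 0), (0, 4.5)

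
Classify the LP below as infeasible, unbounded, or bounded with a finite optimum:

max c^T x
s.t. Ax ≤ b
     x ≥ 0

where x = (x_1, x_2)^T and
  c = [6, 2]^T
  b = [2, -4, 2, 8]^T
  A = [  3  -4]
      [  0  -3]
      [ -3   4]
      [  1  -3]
Feasible point: (2, 2) satisfies every constraint, so the LP is feasible.
Direction d = (4, 3): for each constraint row a, a·d ≤ 0 —
  (3)(4) + (-4)(3) = 0 ≤ 0
  (0)(4) + (-3)(3) = -9 ≤ 0
  (-3)(4) + (4)(3) = 0 ≤ 0
  (1)(4) + (-3)(3) = -5 ≤ 0
and d ≥ 0, so (2, 2) + t·d stays feasible for every t ≥ 0. Along this ray z = 6x_1 + 2x_2 changes by 30 per unit t, so z → +∞.

Unbounded — the objective can increase without bound over the feasible region.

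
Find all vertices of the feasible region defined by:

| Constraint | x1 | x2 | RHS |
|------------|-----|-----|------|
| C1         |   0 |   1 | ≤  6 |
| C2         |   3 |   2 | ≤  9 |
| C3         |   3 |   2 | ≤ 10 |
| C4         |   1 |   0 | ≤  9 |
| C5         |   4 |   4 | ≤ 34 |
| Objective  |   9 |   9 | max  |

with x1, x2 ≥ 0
Each vertex is the intersection of two constraint boundaries that also satisfies all remaining constraints:
  x1 = 0 and x2 = 0 → (0, 0)
  3x1 + 2x2 = 9 and x2 = 0 → (3, 0)
  3x1 + 2x2 = 9 and x1 = 0 → (0, 4.5)

Vertices: (0, 0), (3, 0), (0, 4.5)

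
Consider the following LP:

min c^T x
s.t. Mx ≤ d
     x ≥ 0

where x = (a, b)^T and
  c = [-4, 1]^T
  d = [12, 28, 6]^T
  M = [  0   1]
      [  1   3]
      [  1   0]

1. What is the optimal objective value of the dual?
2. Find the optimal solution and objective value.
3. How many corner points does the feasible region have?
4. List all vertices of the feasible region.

1. -24 (by strong duality, equal to the primal optimum)
2. a = 6, b = 0, z = -24
3. 4
4. (0, 0), (6, 0), (6, 7.333), (0, 9.333)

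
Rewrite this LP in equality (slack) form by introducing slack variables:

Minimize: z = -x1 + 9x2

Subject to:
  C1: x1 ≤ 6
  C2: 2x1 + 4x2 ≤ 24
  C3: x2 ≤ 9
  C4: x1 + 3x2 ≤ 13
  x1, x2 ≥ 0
min z = -x1 + 9x2

s.t.
  x1 + s1 = 6
  2x1 + 4x2 + s2 = 24
  x2 + s3 = 9
  x1 + 3x2 + s4 = 13
  x1, x2, s1, s2, s3, s4 ≥ 0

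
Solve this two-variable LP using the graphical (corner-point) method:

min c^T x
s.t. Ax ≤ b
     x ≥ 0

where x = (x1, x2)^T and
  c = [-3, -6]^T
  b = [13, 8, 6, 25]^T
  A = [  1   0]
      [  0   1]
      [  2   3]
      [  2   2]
Each vertex is the intersection of two constraint boundaries that also satisfies all remaining constraints:
  x1 = 0 and x2 = 0 → (0, 0)
  2x1 + 3x2 = 6 and x2 = 0 → (3, 0)
  2x1 + 3x2 = 6 and x1 = 0 → (0, 2)

Evaluating z = -3x1 - 6x2 at each vertex:
  (0, 0): z = 0
  (3, 0): z = -9
  (0, 2): z = -12

The minimum is at (0, 2) with z = -12.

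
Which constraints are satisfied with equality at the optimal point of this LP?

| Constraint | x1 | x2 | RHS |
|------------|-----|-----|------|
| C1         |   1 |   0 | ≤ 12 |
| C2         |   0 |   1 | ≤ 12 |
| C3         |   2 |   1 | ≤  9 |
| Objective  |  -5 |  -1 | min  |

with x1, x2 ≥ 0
Optimal: x1 = 4.5, x2 = 0
Binding: C3, x2 ≥ 0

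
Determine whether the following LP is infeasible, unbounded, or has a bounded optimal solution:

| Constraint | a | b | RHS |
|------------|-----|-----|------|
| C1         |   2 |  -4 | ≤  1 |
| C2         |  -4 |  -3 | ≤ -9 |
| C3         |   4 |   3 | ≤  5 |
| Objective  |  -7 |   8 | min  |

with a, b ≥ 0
C3 requires 4a + 3b ≤ 5, while C2 (-4a - 3b ≤ -9) is equivalent to 4a + 3b ≥ 9. Together they would need 9 ≤ 4a + 3b ≤ 5, which is impossible since 9 > 5. No point satisfies all constraints.

Infeasible — the constraint set is empty.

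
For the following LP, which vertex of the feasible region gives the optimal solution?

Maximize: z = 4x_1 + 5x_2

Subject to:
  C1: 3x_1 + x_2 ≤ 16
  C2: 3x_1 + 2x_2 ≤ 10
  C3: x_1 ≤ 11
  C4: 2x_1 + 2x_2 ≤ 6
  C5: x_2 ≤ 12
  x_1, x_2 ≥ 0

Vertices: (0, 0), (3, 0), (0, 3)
(0, 3) with z = 15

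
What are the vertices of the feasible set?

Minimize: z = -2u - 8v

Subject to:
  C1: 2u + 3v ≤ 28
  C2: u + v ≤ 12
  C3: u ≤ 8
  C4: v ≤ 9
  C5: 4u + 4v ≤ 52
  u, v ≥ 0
Each vertex is the intersection of two constraint boundaries that also satisfies all remaining constraints:
  u = 0 and v = 0 → (0, 0)
  u = 8 and v = 0 → (8, 0)
  2u + 3v = 28 and u + v = 12 → (8, 4)
  2u + 3v = 28 and v = 9 → (0.5, 9)
  v = 9 and u = 0 → (0, 9)

Vertices: (0, 0), (8, 0), (8, 4), (0.5, 9), (0, 9)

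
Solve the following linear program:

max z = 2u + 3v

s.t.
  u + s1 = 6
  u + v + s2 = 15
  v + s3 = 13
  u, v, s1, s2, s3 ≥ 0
Each vertex is the intersection of two constraint boundaries that also satisfies all remaining constraints:
  u = 0 and v = 0 → (0, 0)
  u = 6 and v = 0 → (6, 0)
  u = 6 and u + v = 15 → (6, 9)
  u + v = 15 and v = 13 → (2, 13)
  v = 13 and u = 0 → (0, 13)

Evaluating z = 2u + 3v at each vertex:
  (0, 0): z = 0
  (6, 0): z = 12
  (6, 9): z = 39
  (2, 13): z = 43
  (0, 13): z = 39

The maximum is at (2, 13) with z = 43.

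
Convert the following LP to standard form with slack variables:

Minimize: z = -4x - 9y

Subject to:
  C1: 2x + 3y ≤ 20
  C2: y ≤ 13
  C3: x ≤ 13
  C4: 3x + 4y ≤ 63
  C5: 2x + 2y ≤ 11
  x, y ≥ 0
min z = -4x - 9y

s.t.
  2x + 3y + s1 = 20
  y + s2 = 13
  x + s3 = 13
  3x + 4y + s4 = 63
  2x + 2y + s5 = 11
  x, y, s1, s2, s3, s4, s5 ≥ 0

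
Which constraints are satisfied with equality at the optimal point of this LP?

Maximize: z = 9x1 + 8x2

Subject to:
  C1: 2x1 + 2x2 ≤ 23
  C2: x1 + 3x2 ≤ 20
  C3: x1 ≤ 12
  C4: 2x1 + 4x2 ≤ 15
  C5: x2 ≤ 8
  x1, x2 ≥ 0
Optimal: x1 = 7.5, x2 = 0
Slack at optimum:
  C1: slack = 8
  C2: slack = 12.5
  C3: slack = 4.5
  C4: slack = 0 (binding)
  C5: slack = 8
  x1 ≥ 0: x1 = 7.5
  x2 ≥ 0: x2 = 0 (binding)
Binding constraints: C4, x2 ≥ 0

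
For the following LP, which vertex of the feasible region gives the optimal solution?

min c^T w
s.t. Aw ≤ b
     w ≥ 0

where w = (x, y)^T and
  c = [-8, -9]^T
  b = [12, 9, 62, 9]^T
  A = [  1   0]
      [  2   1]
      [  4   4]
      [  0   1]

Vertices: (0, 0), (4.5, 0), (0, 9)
Evaluating z = -8x - 9y at each vertex:
  (0, 0): z = 0
  (4.5, 0): z = -36
  (0, 9): z = -81

The smallest value is z = -81, attained at (0, 9).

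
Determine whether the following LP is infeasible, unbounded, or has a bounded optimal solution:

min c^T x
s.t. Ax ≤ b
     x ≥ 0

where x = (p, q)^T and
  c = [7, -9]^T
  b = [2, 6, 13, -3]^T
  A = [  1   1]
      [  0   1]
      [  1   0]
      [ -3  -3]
The point (0, 2) satisfies every constraint, so the LP is feasible; the constraints give p ≤ 13 and q ≤ 6, which with p, q ≥ 0 keep the feasible region inside a bounded box. A feasible, bounded LP attains a finite optimum at a vertex.

Evaluating z = 7p - 9q at each vertex:
  (1, 0): z = 7
  (2, 0): z = 14
  (0, 2): z = -18
  (0, 1): z = -9

Bounded optimum: z* = -18 at (0, 2).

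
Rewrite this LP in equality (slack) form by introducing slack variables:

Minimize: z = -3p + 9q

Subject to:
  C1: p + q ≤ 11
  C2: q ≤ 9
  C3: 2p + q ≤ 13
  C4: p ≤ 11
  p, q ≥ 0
min z = -3p + 9q

s.t.
  p + q + s1 = 11
  q + s2 = 9
  2p + q + s3 = 13
  p + s4 = 11
  p, q, s1, s2, s3, s4 ≥ 0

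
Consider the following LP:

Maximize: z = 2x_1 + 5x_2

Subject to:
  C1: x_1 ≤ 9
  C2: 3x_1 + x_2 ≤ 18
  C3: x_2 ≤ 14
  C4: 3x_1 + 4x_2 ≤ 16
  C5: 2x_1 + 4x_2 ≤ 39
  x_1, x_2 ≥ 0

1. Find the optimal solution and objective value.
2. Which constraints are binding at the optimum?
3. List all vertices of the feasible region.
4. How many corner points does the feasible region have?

1. x_1 = 0, x_2 = 4, z = 20
2. C4, x_1 ≥ 0
3. (0, 0), (5.333, 0), (0, 4)
4. 3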